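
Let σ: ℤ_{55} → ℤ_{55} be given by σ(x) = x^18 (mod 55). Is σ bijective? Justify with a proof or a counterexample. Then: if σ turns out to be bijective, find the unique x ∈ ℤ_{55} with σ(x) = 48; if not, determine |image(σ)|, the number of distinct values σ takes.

σ(3): Repeated squaring mod 55: 3^1 ≡ 3, 3^2 ≡ 3² = 9, 3^4 ≡ 9² = 81 ≡ 26, 3^8 ≡ 26² = 676 ≡ 16, 3^16 ≡ 16² = 256 ≡ 36. Since 18 = 16 + 2, 3^18 ≡ 36·9: 36·9 = 324 ≡ 49. So 3^18 ≡ 49 (mod 55).
σ(8): Repeated squaring mod 55: 8^1 ≡ 8, 8^2 ≡ 8² = 64 ≡ 9, 8^4 ≡ 9² = 81 ≡ 26, 8^8 ≡ 26² = 676 ≡ 16, 8^16 ≡ 16² = 256 ≡ 36. Since 18 = 16 + 2, 8^18 ≡ 36·9: 36·9 = 324 ≡ 49. So 8^18 ≡ 49 (mod 55).
So σ(3) = σ(8) = 49 while 3 ≠ 8, hence σ is not injective, hence not bijective.
Since σ is not bijective, we determine |image(σ)|. Computing x^18 mod 55 for each x (by repeated squaring, reducing mod 55 at every step), the values σ(0), σ(1), …, σ(54) are: 0, 1, 14, 49, 31, 15, 26, 9, 49, 36, 45, 11, 34, 14, 16, 20, 26, 4, 9, 16, 25, 1, 44, 34, 36, 5, 31, 4, 4, 31, 5, 36, 34, 44, 1, 25, 16, 9, 4, 26, 20, 16, 14, 34, 11, 45, 36, 49, 9, 26, 15, 31, 49, 14, 1.
The distinct values are {0, 1, 4, 5, 9, 11, 14, 15, 16, 20, 25, 26, 31, 34, 36, 44, 45, 49}; there are 18 of them.

18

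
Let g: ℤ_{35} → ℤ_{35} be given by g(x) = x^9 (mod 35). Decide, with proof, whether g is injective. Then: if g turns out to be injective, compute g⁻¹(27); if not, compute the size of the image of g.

g(4): Repeated squaring mod 35: 4^1 ≡ 4, 4^2 ≡ 4² = 16, 4^4 ≡ 16² = 256 ≡ 11, 4^8 ≡ 11² = 121 ≡ 16. Since 9 = 8 + 1, 4^9 ≡ 16·4: 16·4 = 64 ≡ 29. So 4^9 ≡ 29 (mod 35).
g(9): Repeated squaring mod 35: 9^1 ≡ 9, 9^2 ≡ 9² = 81 ≡ 11, 9^4 ≡ 11² = 121 ≡ 16, 9^8 ≡ 16² = 256 ≡ 11. Since 9 = 8 + 1, 9^9 ≡ 11·9: 11·9 = 99 ≡ 29. So 9^9 ≡ 29 (mod 35).
So g(4) = g(9) = 29 while 4 ≠ 9, hence g is not injective.
Since g is not injective, we determine |image(g)|. Computing x^9 mod 35 for each x (by repeated squaring, reducing mod 35 at every step), the values g(0), g(1), …, g(34) are: 0, 1, 22, 13, 29, 20, 6, 7, 8, 29, 20, 1, 27, 13, 14, 15, 1, 27, 8, 34, 20, 21, 22, 8, 34, 15, 6, 27, 28, 29, 15, 6, 22, 13, 34.
The distinct values are {0, 1, 6, 7, 8, 13, 14, 15, 20, 21, 22, 27, 28, 29, 34}; there are 15 of them.

15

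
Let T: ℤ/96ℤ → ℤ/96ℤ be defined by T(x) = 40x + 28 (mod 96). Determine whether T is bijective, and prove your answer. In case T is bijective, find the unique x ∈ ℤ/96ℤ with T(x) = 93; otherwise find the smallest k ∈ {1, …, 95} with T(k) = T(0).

We have gcd(40, 96) = 8 > 1. Taking u = 0 and v = 12: T(0) = 28 and T(12) = 40·12 + 28 = 508 ≡ 28 (mod 96).
So T(0) = T(12) while 0 ≠ 12, thus T is not injective, hence not bijective.
Since T is not bijective, we find the least positive k with T(k) = T(0): this means 40k ≡ 0 (mod 96), i.e. 96 ∣ 40k. Since gcd(40, 96) = 8, dividing through by 8 this holds exactly when 12 ∣ 5k, and as gcd(5, 12) = 1, exactly when 12 ∣ k.
The smallest positive such k is 12.

12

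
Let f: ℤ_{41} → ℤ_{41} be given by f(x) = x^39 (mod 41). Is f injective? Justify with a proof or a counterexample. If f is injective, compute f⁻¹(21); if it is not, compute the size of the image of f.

Since 41 is prime, the nonzero elements of ℤ_{41} form a cyclic group of order 40.
As gcd(39, 40) = 1, raising to the 39th power is a bijection on this group: if u^39 ≡ v^39 then (uv^{−1})^39 = 1, and the only element of order dividing gcd(39, 40) = 1 is 1, so u = v.
With f(0) = 0 this makes f injective on all of ℤ_{41}, hence bijective (finite equal-size domain and codomain). In particular f is injective.
Since f is injective, we find the preimage of 21. The inverse of x ↦ x^39 on (ℤ_{41})^× is x ↦ x^39, because 39·39 = 1521 = 38·40 + 1 ≡ 1 (mod 40) and x^{40} = 1 for x ≠ 0 (Fermat). So f⁻¹(21) = 21^39 mod 41.
Repeated squaring mod 41: 21^1 ≡ 21, 21^2 ≡ 21² = 441 ≡ 31, 21^4 ≡ 31² = 961 ≡ 18, 21^8 ≡ 18² = 324 ≡ 37, 21^16 ≡ 37² = 1369 ≡ 16, 21^32 ≡ 16² = 256 ≡ 10. Since 39 = 32 + 4 + 2 + 1, 21^39 ≡ 10·18·31·21: 10·18 = 180 ≡ 16, then 16·31 = 496 ≡ 4, then 4·21 = 84 ≡ 2. So 21^39 ≡ 2 (mod 41).
Hence f⁻¹(21) = 2.

2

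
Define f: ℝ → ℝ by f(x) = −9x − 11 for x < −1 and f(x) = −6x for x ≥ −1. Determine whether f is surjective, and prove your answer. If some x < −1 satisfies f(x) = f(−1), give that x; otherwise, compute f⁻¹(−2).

-17/9

Both pieces are strictly decreasing (slopes −9 and −6), so each is injective on its own interval.
The left piece maps (−∞, −1) onto (−2, ∞); the right piece maps [−1, ∞) onto (−∞, 6].
The union (−2, ∞) ∪ (−∞, 6] covers ℝ, so f is surjective.
For the follow-up: the images overlap, so an x < −1 with f(x) = f(−1) exists. f(−1) = 6; solving −9x − 11 = 6 for x < −1 gives x = (6 + 11)/(−9) = −17/9.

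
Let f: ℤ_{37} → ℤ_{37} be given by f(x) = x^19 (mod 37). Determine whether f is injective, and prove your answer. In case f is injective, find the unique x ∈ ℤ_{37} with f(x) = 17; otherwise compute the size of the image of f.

Since 37 is prime, the nonzero elements of ℤ_{37} form a cyclic group of order 36.
As gcd(19, 36) = 1, raising to the 19th power is a bijection on this group: if u^19 ≡ v^19 then (uv^{−1})^19 = 1, and the only element of order dividing gcd(19, 36) = 1 is 1, so u = v.
With f(0) = 0 this makes f injective on all of ℤ_{37}, hence bijective (finite equal-size domain and codomain). In particular f is injective.
Since f is injective, we find the preimage of 17. The inverse of x ↦ x^19 on (ℤ_{37})^× is x ↦ x^19, because 19·19 = 361 = 10·36 + 1 ≡ 1 (mod 36) and x^{36} = 1 for x ≠ 0 (Fermat). So f⁻¹(17) = 17^19 mod 37.
Repeated squaring mod 37: 17^1 ≡ 17, 17^2 ≡ 17² = 289 ≡ 30, 17^4 ≡ 30² = 900 ≡ 12, 17^8 ≡ 12² = 144 ≡ 33, 17^16 ≡ 33² = 1089 ≡ 16. Since 19 = 16 + 2 + 1, 17^19 ≡ 16·30·17: 16·30 = 480 ≡ 36, then 36·17 = 612 ≡ 20. So 17^19 ≡ 20 (mod 37).
Hence f⁻¹(17) = 20.

20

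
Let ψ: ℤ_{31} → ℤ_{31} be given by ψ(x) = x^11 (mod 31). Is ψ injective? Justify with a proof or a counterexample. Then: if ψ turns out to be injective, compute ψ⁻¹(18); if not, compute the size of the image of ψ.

28

Since 31 is prime, the nonzero elements of ℤ_{31} form a cyclic group of order 30.
As gcd(11, 30) = 1, raising to the 11th power is a bijection on this group: if x_1^11 ≡ x_2^11 then (x_1x_2^{−1})^11 = 1, and the only element of order dividing gcd(11, 30) = 1 is 1, so x_1 = x_2.
With ψ(0) = 0 this makes ψ injective on all of ℤ_{31}, hence bijective (finite equal-size domain and codomain). In particular ψ is injective.
Since ψ is injective, we find the preimage of 18. The inverse of x ↦ x^11 on (ℤ_{31})^× is x ↦ x^11, because 11·11 = 121 = 4·30 + 1 ≡ 1 (mod 30) and x^{30} = 1 for x ≠ 0 (Fermat). So ψ⁻¹(18) = 18^11 mod 31.
Repeated squaring mod 31: 18^1 ≡ 18, 18^2 ≡ 18² = 324 ≡ 14, 18^4 ≡ 14² = 196 ≡ 10, 18^8 ≡ 10² = 100 ≡ 7. Since 11 = 8 + 2 + 1, 18^11 ≡ 7·14·18: 7·14 = 98 ≡ 5, then 5·18 = 90 ≡ 28. So 18^11 ≡ 28 (mod 31).
Hence ψ⁻¹(18) = 28.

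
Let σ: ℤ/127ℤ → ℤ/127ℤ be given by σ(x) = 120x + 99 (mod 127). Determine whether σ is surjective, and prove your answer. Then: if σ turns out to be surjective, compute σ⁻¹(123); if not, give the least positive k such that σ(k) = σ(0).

51

Since gcd(120, 127) = 1, 120 is invertible modulo 127. Euclid's algorithm: 127 = 1·120 + 7, 120 = 17·7 + 1; back-substituting gives 1 = 18·120 − 17·127, so 120⁻¹ ≡ 18 (mod 127).
For any y ∈ ℤ/127ℤ, x = 18(y − 99) mod 127 satisfies σ(x) = 120·18(y − 99) + 99 ≡ y (since 120·18 ≡ 1 mod 127). So every y has a preimage.
So σ is surjective.
Since σ is surjective, we compute σ⁻¹(123): solve 120x + 99 ≡ 123 (mod 127), i.e. 120x ≡ 24 (mod 127).
Multiplying by 120⁻¹ = 18 gives x ≡ 18·24 = 432 = 3·127 + 51 ≡ 51 (mod 127).
Check: σ(51) = 120·51 + 99 = 6219 = 48·127 + 123 ≡ 123 (mod 127).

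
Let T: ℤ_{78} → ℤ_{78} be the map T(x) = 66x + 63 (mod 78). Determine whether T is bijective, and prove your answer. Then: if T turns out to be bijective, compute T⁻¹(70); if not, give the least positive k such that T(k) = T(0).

13

Recall: T is injective if T(a) = T(b) implies a = b.
We have gcd(66, 78) = 6 > 1. Taking a = 0 and b = 13: T(0) = 63 and T(13) = 66·13 + 63 = 921 ≡ 63 (mod 78).
So T(0) = T(13) while 0 ≠ 13, so T is not injective, hence not bijective.
Since T is not bijective, we find the least positive k with T(k) = T(0): this means 66k ≡ 0 (mod 78), i.e. 78 ∣ 66k. Since gcd(66, 78) = 6, dividing through by 6 this holds exactly when 13 ∣ 11k, and as gcd(11, 13) = 1, exactly when 13 ∣ k.
The smallest positive such k is 13.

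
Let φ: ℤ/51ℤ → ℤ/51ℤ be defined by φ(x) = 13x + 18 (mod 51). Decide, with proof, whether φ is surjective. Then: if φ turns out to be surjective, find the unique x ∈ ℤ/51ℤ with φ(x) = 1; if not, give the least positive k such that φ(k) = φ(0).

Since gcd(13, 51) = 1, 13 is invertible modulo 51. Euclid's algorithm: 51 = 3·13 + 12, 13 = 1·12 + 1; back-substituting gives 1 = 4·13 − 1·51, so 13⁻¹ ≡ 4 (mod 51).
For any y ∈ ℤ/51ℤ, x = 4(y − 18) mod 51 satisfies φ(x) = 13·4(y − 18) + 18 ≡ y (since 13·4 ≡ 1 mod 51). So every y has a preimage.
Hence φ is surjective.
Since φ is surjective, we compute φ⁻¹(1): solve 13x + 18 ≡ 1 (mod 51), i.e. 13x ≡ 34 (mod 51).
Multiplying by 13⁻¹ = 4 gives x ≡ 4·34 = 136 = 2·51 + 34 ≡ 34 (mod 51).
Check: φ(34) = 13·34 + 18 = 460 = 9·51 + 1 ≡ 1 (mod 51).

34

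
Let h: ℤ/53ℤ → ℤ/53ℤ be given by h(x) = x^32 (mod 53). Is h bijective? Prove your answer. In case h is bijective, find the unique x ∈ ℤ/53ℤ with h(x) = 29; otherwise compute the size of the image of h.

h(2): Repeated squaring mod 53: 2^1 ≡ 2, 2^2 ≡ 2² = 4, 2^4 ≡ 4² = 16, 2^8 ≡ 16² = 256 ≡ 44, 2^16 ≡ 44² = 1936 ≡ 28, 2^32 ≡ 28² = 784 ≡ 42. So 2^32 ≡ 42 (mod 53).
h(7): Repeated squaring mod 53: 7^1 ≡ 7, 7^2 ≡ 7² = 49, 7^4 ≡ 49² = 2401 ≡ 16, 7^8 ≡ 16² = 256 ≡ 44, 7^16 ≡ 44² = 1936 ≡ 28, 7^32 ≡ 28² = 784 ≡ 42. So 7^32 ≡ 42 (mod 53).
So h(2) = h(7) = 42 while 2 ≠ 7, therefore h is not injective, hence not bijective.
Since h is not bijective, we determine |image(h)|. Computing x^32 mod 53 for each x (by repeated squaring, reducing mod 53 at every step), the values h(0), h(1), …, h(52) are: 0, 1, 42, 13, 15, 10, 16, 42, 47, 10, 49, 36, 36, 46, 15, 24, 13, 44, 49, 46, 44, 16, 28, 1, 28, 47, 24, 24, 47, 28, 1, 28, 16, 44, 46, 49, 44, 13, 24, 15, 46, 36, 36, 49, 10, 47, 42, 16, 10, 15, 13, 42, 1.
The distinct values are {0, 1, 10, 13, 15, 16, 24, 28, 36, 42, 44, 46, 47, 49}; there are 14 of them.

14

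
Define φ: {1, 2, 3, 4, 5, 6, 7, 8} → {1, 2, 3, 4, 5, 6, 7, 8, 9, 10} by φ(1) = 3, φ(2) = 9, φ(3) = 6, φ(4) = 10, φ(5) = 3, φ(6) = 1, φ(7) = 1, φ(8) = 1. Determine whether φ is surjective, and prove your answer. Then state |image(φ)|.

5

No element maps to 2, so φ is not surjective.
The image of φ is {1, 3, 6, 9, 10}, which has 5 elements.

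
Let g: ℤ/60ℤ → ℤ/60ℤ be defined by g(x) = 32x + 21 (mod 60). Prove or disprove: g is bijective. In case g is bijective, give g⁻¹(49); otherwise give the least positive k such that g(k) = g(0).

Recall that injectivity means: for all a, b in the domain, g(a) = g(b) implies a = b.
We have gcd(32, 60) = 4 > 1. Taking a = 0 and b = 15: g(0) = 21 and g(15) = 32·15 + 21 = 501 ≡ 21 (mod 60).
So g(0) = g(15) while 0 ≠ 15, hence g is not injective, hence not bijective.
Since g is not bijective, we find the least positive k with g(k) = g(0): this means 32k ≡ 0 (mod 60), i.e. 60 ∣ 32k. Since gcd(32, 60) = 4, dividing through by 4 this holds exactly when 15 ∣ 8k, and as gcd(8, 15) = 1, exactly when 15 ∣ k.
The smallest positive such k is 15.

15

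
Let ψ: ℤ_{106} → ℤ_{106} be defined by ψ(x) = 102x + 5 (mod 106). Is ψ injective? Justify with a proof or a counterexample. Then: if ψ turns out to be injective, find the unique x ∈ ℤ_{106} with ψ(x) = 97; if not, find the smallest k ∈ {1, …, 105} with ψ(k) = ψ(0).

We have gcd(102, 106) = 2 > 1. Taking u = 0 and v = 53: ψ(0) = 5 and ψ(53) = 102·53 + 5 = 5411 ≡ 5 (mod 106).
So ψ(0) = ψ(53) while 0 ≠ 53, thus ψ is not injective.
Since ψ is not injective, we find the least positive k with ψ(k) = ψ(0): this means 102k ≡ 0 (mod 106), i.e. 106 ∣ 102k. Since gcd(102, 106) = 2, dividing through by 2 this holds exactly when 53 ∣ 51k, and as gcd(51, 53) = 1, exactly when 53 ∣ k.
The smallest positive such k is 53.

53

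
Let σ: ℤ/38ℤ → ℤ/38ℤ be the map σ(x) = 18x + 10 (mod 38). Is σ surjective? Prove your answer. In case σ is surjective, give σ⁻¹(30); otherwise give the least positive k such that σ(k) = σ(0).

19

Recall that σ is surjective if every y in the codomain equals σ(x) for some x in the domain.
Since gcd(18, 38) = 2, we have 18x ≡ 0 (mod 2) for all x, so σ(x) ≡ 0 (mod 2).
But 1 ≢ 0 (mod 2), so 1 ∈ ℤ/38ℤ has no preimage. Thus σ is not surjective.
Since σ is not surjective, we find the least positive k with σ(k) = σ(0): this means 18k ≡ 0 (mod 38), i.e. 38 ∣ 18k. Since gcd(18, 38) = 2, dividing through by 2 this holds exactly when 19 ∣ 9k, and as gcd(9, 19) = 1, exactly when 19 ∣ k.
The smallest positive such k is 19.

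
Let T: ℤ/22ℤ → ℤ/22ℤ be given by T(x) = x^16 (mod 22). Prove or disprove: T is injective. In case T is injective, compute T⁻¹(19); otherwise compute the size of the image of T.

12

T(10): Repeated squaring mod 22: 10^1 ≡ 10, 10^2 ≡ 10² = 100 ≡ 12, 10^4 ≡ 12² = 144 ≡ 12, 10^8 ≡ 12² = 144 ≡ 12, 10^16 ≡ 12² = 144 ≡ 12. So 10^16 ≡ 12 (mod 22).
T(12): Repeated squaring mod 22: 12^1 ≡ 12, 12^2 ≡ 12² = 144 ≡ 12, 12^4 ≡ 12² = 144 ≡ 12, 12^8 ≡ 12² = 144 ≡ 12, 12^16 ≡ 12² = 144 ≡ 12. So 12^16 ≡ 12 (mod 22).
So T(10) = T(12) = 12 while 10 ≠ 12, therefore T is not injective.
Since T is not injective, we determine |image(T)|. Computing x^16 mod 22 for each x (by repeated squaring, reducing mod 22 at every step), the values T(0), T(1), …, T(21) are: 0, 1, 20, 3, 4, 5, 16, 15, 14, 9, 12, 11, 12, 9, 14, 15, 16, 5, 4, 3, 20, 1.
The distinct values are {0, 1, 3, 4, 5, 9, 11, 12, 14, 15, 16, 20}; there are 12 of them.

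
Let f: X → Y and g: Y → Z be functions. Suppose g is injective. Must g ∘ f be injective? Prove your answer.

No. Take X = {1, 2}, Y = Z = {1, 2, 3, 4, 5, 6}, f(1) = f(2) = 1, and g = identity (injective).
Then (g ∘ f)(1) = (g ∘ f)(2) = 1 with 1 ≠ 2, so g ∘ f is not injective.

not injective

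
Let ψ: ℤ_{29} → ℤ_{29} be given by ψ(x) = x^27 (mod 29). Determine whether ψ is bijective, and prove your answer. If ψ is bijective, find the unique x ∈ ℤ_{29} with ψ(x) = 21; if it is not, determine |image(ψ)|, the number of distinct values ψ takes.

Since 29 is prime, the nonzero elements of ℤ_{29} form a cyclic group of order 28.
As gcd(27, 28) = 1, raising to the 27th power is a bijection on this group: if x_1^27 ≡ x_2^27 then (x_1x_2^{−1})^27 = 1, and the only element of order dividing gcd(27, 28) = 1 is 1, so x_1 = x_2.
With ψ(0) = 0 this makes ψ injective on all of ℤ_{29}, hence bijective (finite equal-size domain and codomain). In particular ψ is bijective.
Since ψ is bijective, we find the preimage of 21. The inverse of x ↦ x^27 on (ℤ_{29})^× is x ↦ x^27, because 27·27 = 729 = 26·28 + 1 ≡ 1 (mod 28) and x^{28} = 1 for x ≠ 0 (Fermat). So ψ⁻¹(21) = 21^27 mod 29.
Repeated squaring mod 29: 21^1 ≡ 21, 21^2 ≡ 21² = 441 ≡ 6, 21^4 ≡ 6² = 36 ≡ 7, 21^8 ≡ 7² = 49 ≡ 20, 21^16 ≡ 20² = 400 ≡ 23. Since 27 = 16 + 8 + 2 + 1, 21^27 ≡ 23·20·6·21: 23·20 = 460 ≡ 25, then 25·6 = 150 ≡ 5, then 5·21 = 105 ≡ 18. So 21^27 ≡ 18 (mod 29).
Hence ψ⁻¹(21) = 18.

18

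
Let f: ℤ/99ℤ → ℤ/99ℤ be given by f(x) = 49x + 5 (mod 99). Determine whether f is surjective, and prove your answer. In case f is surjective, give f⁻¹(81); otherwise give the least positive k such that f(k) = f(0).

Recall that f is surjective if every y in the codomain equals f(x) for some x in the domain.
Since gcd(49, 99) = 1, 49 is invertible modulo 99. Euclid's algorithm: 99 = 2·49 + 1; back-substituting gives 1 = 97·49 − 48·99, so 49⁻¹ ≡ 97 (mod 99).
Then y ↦ 97(y − 5) is a two-sided inverse to f, so every y ∈ ℤ/99ℤ has a preimage.
Hence f is surjective.
Since f is surjective, we find f⁻¹(81): we need 49x ≡ 81 − 5 ≡ 76 (mod 99). Using 49⁻¹ = 97: x ≡ 97·76 = 7372 = 74·99 + 46, so x = 46.
Check: f(46) = 49·46 + 5 = 2259 = 22·99 + 81 ≡ 81 (mod 99).

46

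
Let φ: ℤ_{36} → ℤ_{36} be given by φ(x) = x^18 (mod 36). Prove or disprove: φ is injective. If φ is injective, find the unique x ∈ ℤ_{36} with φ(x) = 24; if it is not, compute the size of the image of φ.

4

φ(2): Repeated squaring mod 36: 2^1 ≡ 2, 2^2 ≡ 2² = 4, 2^4 ≡ 4² = 16, 2^8 ≡ 16² = 256 ≡ 4, 2^16 ≡ 4² = 16. Since 18 = 16 + 2, 2^18 ≡ 16·4: 16·4 = 64 ≡ 28. So 2^18 ≡ 28 (mod 36).
φ(4): Repeated squaring mod 36: 4^1 ≡ 4, 4^2 ≡ 4² = 16, 4^4 ≡ 16² = 256 ≡ 4, 4^8 ≡ 4² = 16, 4^16 ≡ 16² = 256 ≡ 4. Since 18 = 16 + 2, 4^18 ≡ 4·16: 4·16 = 64 ≡ 28. So 4^18 ≡ 28 (mod 36).
So φ(2) = φ(4) = 28 while 2 ≠ 4, so φ is not injective.
Since φ is not injective, we determine |image(φ)|. Computing x^18 mod 36 for each x (by repeated squaring, reducing mod 36 at every step), the values φ(0), φ(1), …, φ(35) are: 0, 1, 28, 9, 28, 1, 0, 1, 28, 9, 28, 1, 0, 1, 28, 9, 28, 1, 0, 1, 28, 9, 28, 1, 0, 1, 28, 9, 28, 1, 0, 1, 28, 9, 28, 1.
The distinct values are {0, 1, 9, 28}; there are 4 of them.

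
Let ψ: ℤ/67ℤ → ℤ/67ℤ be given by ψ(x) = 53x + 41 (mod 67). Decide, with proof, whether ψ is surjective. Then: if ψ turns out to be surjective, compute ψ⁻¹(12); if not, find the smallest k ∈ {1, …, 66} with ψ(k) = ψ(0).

By definition, ψ is surjective if every y in the codomain equals ψ(x) for some x in the domain.
Since gcd(53, 67) = 1, 53 is invertible modulo 67. Euclid's algorithm: 67 = 1·53 + 14, 53 = 3·14 + 11, 14 = 1·11 + 3, 11 = 3·3 + 2, 3 = 1·2 + 1; back-substituting gives 1 = 43·53 − 34·67, so 53⁻¹ ≡ 43 (mod 67).
Then y ↦ 43(y − 41) is a two-sided inverse to ψ, so every y ∈ ℤ/67ℤ has a preimage.
So ψ is surjective.
Since ψ is surjective, we compute ψ⁻¹(12): solve 53x + 41 ≡ 12 (mod 67), i.e. 53x ≡ 38 (mod 67).
Multiplying by 53⁻¹ = 43 gives x ≡ 43·38 = 1634 = 24·67 + 26 ≡ 26 (mod 67).
Check: ψ(26) = 53·26 + 41 = 1419 = 21·67 + 12 ≡ 12 (mod 67).

26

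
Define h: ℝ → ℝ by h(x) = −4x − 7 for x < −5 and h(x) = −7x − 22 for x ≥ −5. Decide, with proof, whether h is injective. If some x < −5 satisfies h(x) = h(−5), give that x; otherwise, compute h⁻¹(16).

Both pieces are strictly decreasing (slopes −4 and −7), so each is injective on its own interval.
The left piece maps (−∞, −5) onto (13, ∞); the right piece maps [−5, ∞) onto (−∞, 13].
These images are disjoint, so no value is attained by both pieces. Hence h is injective.
Because the two images are disjoint, no x < −5 has h(x) = h(−5), so we compute h⁻¹(16): 16 lies in (13, ∞), so solve −4x − 7 = 16: x = (16 + 7)/(−4) = −23/4.

-23/4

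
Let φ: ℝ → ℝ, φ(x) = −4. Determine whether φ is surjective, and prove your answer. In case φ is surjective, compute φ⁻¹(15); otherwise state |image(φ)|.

1

φ(x) = −4 for all x, so −3 has no preimage and φ is not surjective.
Since φ is not surjective, we state |image(φ)|: the image of φ is {−4}, which has 1 element.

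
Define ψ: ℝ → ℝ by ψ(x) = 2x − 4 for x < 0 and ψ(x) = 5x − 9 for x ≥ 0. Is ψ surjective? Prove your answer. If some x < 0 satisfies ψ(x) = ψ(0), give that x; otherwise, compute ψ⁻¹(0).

Both pieces are strictly increasing (slopes 2 and 5), so each is injective on its own interval.
The left piece maps (−∞, 0) onto (−∞, −4); the right piece maps [0, ∞) onto [−9, ∞).
The union (−∞, −4) ∪ [−9, ∞) covers ℝ, so ψ is surjective.
For the follow-up: the images overlap, so an x < 0 with ψ(x) = ψ(0) exists. ψ(0) = −9; solving 2x − 4 = −9 for x < 0 gives x = (−9 + 4)/2 = −5/2.

-5/2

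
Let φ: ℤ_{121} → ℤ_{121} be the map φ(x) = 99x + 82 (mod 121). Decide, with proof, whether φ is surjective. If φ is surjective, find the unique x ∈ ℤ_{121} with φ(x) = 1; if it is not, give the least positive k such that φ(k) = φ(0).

11

By definition, φ is surjective if every y in the codomain equals φ(x) for some x in the domain.
Since gcd(99, 121) = 11, we have 99x ≡ 0 (mod 11) for all x, so φ(x) ≡ 5 (mod 11).
But 0 ≢ 5 (mod 11), so 0 ∈ ℤ_{121} has no preimage. Therefore φ is not surjective.
Since φ is not surjective, we find the least positive k with φ(k) = φ(0): this means 99k ≡ 0 (mod 121), i.e. 121 ∣ 99k. Since gcd(99, 121) = 11, dividing through by 11 this holds exactly when 11 ∣ 9k, and as gcd(9, 11) = 1, exactly when 11 ∣ k.
The smallest positive such k is 11.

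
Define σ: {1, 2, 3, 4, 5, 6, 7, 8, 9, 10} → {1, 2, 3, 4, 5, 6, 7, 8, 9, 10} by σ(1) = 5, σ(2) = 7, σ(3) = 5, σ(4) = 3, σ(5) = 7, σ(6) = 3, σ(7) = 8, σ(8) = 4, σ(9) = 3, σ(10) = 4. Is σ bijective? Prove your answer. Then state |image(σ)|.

5

σ(1) = 5 = σ(3) with 1 ≠ 3, so σ is not injective, hence not bijective.
The image of σ is {3, 4, 5, 7, 8}, which has 5 elements.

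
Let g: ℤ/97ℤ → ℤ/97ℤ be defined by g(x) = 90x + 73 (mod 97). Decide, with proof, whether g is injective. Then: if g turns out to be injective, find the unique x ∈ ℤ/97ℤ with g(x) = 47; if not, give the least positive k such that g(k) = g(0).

Suppose g(s) = g(t) in ℤ/97ℤ. Then 90s + 73 ≡ 90t + 73 (mod 97), so 90(s − t) ≡ 0 (mod 97).
Since gcd(90, 97) = 1, 90 is invertible modulo 97, hence s − t ≡ 0 (mod 97), i.e. s = t.
Thus g is injective.
We now compute 90⁻¹ mod 97 explicitly. Euclid's algorithm: 97 = 1·90 + 7, 90 = 12·7 + 6, 7 = 1·6 + 1; back-substituting gives 1 = 83·90 − 77·97, so 90⁻¹ ≡ 83 (mod 97).
Since g is injective, we compute g⁻¹(47): solve 90x + 73 ≡ 47 (mod 97), i.e. 90x ≡ 71 (mod 97).
Multiplying by 90⁻¹ = 83 gives x ≡ 83·71 = 5893 = 60·97 + 73 ≡ 73 (mod 97).
Check: g(73) = 90·73 + 73 = 6643 = 68·97 + 47 ≡ 47 (mod 97).

73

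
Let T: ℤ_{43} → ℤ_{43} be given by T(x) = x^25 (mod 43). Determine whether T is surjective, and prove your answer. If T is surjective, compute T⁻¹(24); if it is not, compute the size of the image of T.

10

Since 43 is prime, the nonzero elements of ℤ_{43} form a cyclic group of order 42.
As gcd(25, 42) = 1, raising to the 25th power is a bijection on this group: if x_1^25 ≡ x_2^25 then (x_1x_2^{−1})^25 = 1, and the only element of order dividing gcd(25, 42) = 1 is 1, so x_1 = x_2.
With T(0) = 0 this makes T injective on all of ℤ_{43}, hence bijective (finite equal-size domain and codomain). In particular T is surjective.
Since T is surjective, we find the preimage of 24. The inverse of x ↦ x^25 on (ℤ_{43})^× is x ↦ x^37, because 25·37 = 925 = 22·42 + 1 ≡ 1 (mod 42) and x^{42} = 1 for x ≠ 0 (Fermat). So T⁻¹(24) = 24^37 mod 43.
Repeated squaring mod 43: 24^1 ≡ 24, 24^2 ≡ 24² = 576 ≡ 17, 24^4 ≡ 17² = 289 ≡ 31, 24^8 ≡ 31² = 961 ≡ 15, 24^16 ≡ 15² = 225 ≡ 10, 24^32 ≡ 10² = 100 ≡ 14. Since 37 = 32 + 4 + 1, 24^37 ≡ 14·31·24: 14·31 = 434 ≡ 4, then 4·24 = 96 ≡ 10. So 24^37 ≡ 10 (mod 43).
Hence T⁻¹(24) = 10.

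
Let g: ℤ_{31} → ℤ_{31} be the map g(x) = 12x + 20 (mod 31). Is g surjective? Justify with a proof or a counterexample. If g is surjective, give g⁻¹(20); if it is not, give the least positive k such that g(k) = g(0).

Since gcd(12, 31) = 1, 12 is invertible modulo 31. Euclid's algorithm: 31 = 2·12 + 7, 12 = 1·7 + 5, 7 = 1·5 + 2, 5 = 2·2 + 1; back-substituting gives 1 = 13·12 − 5·31, so 12⁻¹ ≡ 13 (mod 31).
For any y ∈ ℤ_{31}, x = 13(y − 20) mod 31 satisfies g(x) = 12·13(y − 20) + 20 ≡ y (since 12·13 ≡ 1 mod 31). So every y has a preimage.
Therefore g is surjective.
Since g is surjective, we compute g⁻¹(20): solve 12x + 20 ≡ 20 (mod 31), i.e. 12x ≡ 0 (mod 31).
Multiplying by 12⁻¹ = 13 gives x ≡ 13·0 = 0 ≡ 0 (mod 31).
Check: g(0) = 12·0 + 20 = 20 ≡ 20 (mod 31).

0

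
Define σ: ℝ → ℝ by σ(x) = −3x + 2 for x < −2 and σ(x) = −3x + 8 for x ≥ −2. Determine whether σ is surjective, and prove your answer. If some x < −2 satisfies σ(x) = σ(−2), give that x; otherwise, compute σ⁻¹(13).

-4

Both pieces are strictly decreasing (slopes −3 and −3), so each is injective on its own interval.
The left piece maps (−∞, −2) onto (8, ∞); the right piece maps [−2, ∞) onto (−∞, 14].
The union (8, ∞) ∪ (−∞, 14] covers ℝ, so σ is surjective.
For the follow-up: the images overlap, so an x < −2 with σ(x) = σ(−2) exists. σ(−2) = 14; solving −3x + 2 = 14 for x < −2 gives x = (14 − 2)/(−3) = −4.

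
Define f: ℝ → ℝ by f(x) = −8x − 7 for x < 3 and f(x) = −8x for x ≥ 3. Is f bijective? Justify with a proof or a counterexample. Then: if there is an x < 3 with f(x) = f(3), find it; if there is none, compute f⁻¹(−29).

Both pieces are strictly decreasing (slopes −8 and −8), so each is injective on its own interval.
The left piece maps (−∞, 3) onto (−31, ∞); the right piece maps [3, ∞) onto (−∞, −24].
These images overlap. In particular f(3) = −24 (right piece), and solving −8x − 7 = −24 on the left piece gives x = 17/8 < 3.
So f(17/8) = f(3) with 17/8 ≠ 3, and f is not injective, hence not bijective. This x = 17/8 is the requested value below 3.

17/8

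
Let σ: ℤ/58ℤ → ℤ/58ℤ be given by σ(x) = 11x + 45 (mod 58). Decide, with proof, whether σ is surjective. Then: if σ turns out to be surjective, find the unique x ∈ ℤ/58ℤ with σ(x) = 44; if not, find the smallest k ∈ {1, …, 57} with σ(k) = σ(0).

21

By definition, σ is surjective if every y in the codomain equals σ(x) for some x in the domain.
Since gcd(11, 58) = 1, 11 is invertible modulo 58. Euclid's algorithm: 58 = 5·11 + 3, 11 = 3·3 + 2, 3 = 1·2 + 1; back-substituting gives 1 = 37·11 − 7·58, so 11⁻¹ ≡ 37 (mod 58).
Then y ↦ 37(y − 45) is a two-sided inverse to σ, so every y ∈ ℤ/58ℤ has a preimage.
Hence σ is surjective.
Since σ is surjective, we find σ⁻¹(44): we need 11x ≡ 44 − 45 ≡ 57 (mod 58). Using 11⁻¹ = 37: x ≡ 37·57 = 2109 = 36·58 + 21, so x = 21.
Check: σ(21) = 11·21 + 45 = 276 = 4·58 + 44 ≡ 44 (mod 58).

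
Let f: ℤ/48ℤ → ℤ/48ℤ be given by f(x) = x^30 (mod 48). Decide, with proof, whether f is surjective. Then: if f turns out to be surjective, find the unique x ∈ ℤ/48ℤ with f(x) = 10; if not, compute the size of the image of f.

6

f(2): Repeated squaring mod 48: 2^1 ≡ 2, 2^2 ≡ 2² = 4, 2^4 ≡ 4² = 16, 2^8 ≡ 16² = 256 ≡ 16, 2^16 ≡ 16² = 256 ≡ 16. Since 30 = 16 + 8 + 4 + 2, 2^30 ≡ 16·16·16·4: 16·16 = 256 ≡ 16, then 16·16 = 256 ≡ 16, then 16·4 = 64 ≡ 16. So 2^30 ≡ 16 (mod 48).
f(4): Repeated squaring mod 48: 4^1 ≡ 4, 4^2 ≡ 4² = 16, 4^4 ≡ 16² = 256 ≡ 16, 4^8 ≡ 16² = 256 ≡ 16, 4^16 ≡ 16² = 256 ≡ 16. Since 30 = 16 + 8 + 4 + 2, 4^30 ≡ 16·16·16·16: 16·16 = 256 ≡ 16, then 16·16 = 256 ≡ 16, then 16·16 = 256 ≡ 16. So 4^30 ≡ 16 (mod 48).
So f(2) = f(4) = 16 while 2 ≠ 4, hence f is not injective.
A non-injective map from the 48-element set ℤ/48ℤ to itself takes at most 47 distinct values, so it cannot be surjective. Thus f is not surjective.
Since f is not surjective, we determine |image(f)|. Computing x^30 mod 48 for each x (by repeated squaring, reducing mod 48 at every step), the values f(0), f(1), …, f(47) are: 0, 1, 16, 9, 16, 25, 0, 1, 16, 33, 16, 25, 0, 25, 16, 33, 16, 1, 0, 25, 16, 9, 16, 1, 0, 1, 16, 9, 16, 25, 0, 1, 16, 33, 16, 25, 0, 25, 16, 33, 16, 1, 0, 25, 16, 9, 16, 1.
The distinct values are {0, 1, 9, 16, 25, 33}; there are 6 of them.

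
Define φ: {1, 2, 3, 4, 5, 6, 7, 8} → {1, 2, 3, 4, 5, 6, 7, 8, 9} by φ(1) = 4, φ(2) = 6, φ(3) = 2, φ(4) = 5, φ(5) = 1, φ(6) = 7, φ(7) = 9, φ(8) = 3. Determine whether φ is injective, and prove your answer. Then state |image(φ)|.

The values φ(1), …, φ(8) are 4, 6, 2, 5, 1, 7, 9, 3 — all distinct.
So φ(a) = φ(b) only when a = b, and φ is injective.
The image of φ is {1, 2, 3, 4, 5, 6, 7, 9}, which has 8 elements.

8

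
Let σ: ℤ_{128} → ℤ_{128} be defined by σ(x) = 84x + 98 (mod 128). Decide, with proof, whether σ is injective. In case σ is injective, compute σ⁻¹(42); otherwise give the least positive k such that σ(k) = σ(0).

Recall that σ is injective if σ(x_1) = σ(x_2) implies x_1 = x_2.
We have gcd(84, 128) = 4 > 1. Taking x_1 = 0 and x_2 = 32: σ(0) = 98 and σ(32) = 84·32 + 98 = 2786 ≡ 98 (mod 128).
So σ(0) = σ(32) while 0 ≠ 32, thus σ is not injective.
Since σ is not injective, we find the least positive k with σ(k) = σ(0): this means 84k ≡ 0 (mod 128), i.e. 128 ∣ 84k. Since gcd(84, 128) = 4, dividing through by 4 this holds exactly when 32 ∣ 21k, and as gcd(21, 32) = 1, exactly when 32 ∣ k.
The smallest positive such k is 32.

32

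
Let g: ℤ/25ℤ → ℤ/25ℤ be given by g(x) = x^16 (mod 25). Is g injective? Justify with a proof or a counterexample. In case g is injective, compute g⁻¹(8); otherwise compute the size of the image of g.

g(3): Repeated squaring mod 25: 3^1 ≡ 3, 3^2 ≡ 3² = 9, 3^4 ≡ 9² = 81 ≡ 6, 3^8 ≡ 6² = 36 ≡ 11, 3^16 ≡ 11² = 121 ≡ 21. So 3^16 ≡ 21 (mod 25).
g(4): Repeated squaring mod 25: 4^1 ≡ 4, 4^2 ≡ 4² = 16, 4^4 ≡ 16² = 256 ≡ 6, 4^8 ≡ 6² = 36 ≡ 11, 4^16 ≡ 11² = 121 ≡ 21. So 4^16 ≡ 21 (mod 25).
So g(3) = g(4) = 21 while 3 ≠ 4, so g is not injective.
Since g is not injective, we determine |image(g)|. Computing x^16 mod 25 for each x (by repeated squaring, reducing mod 25 at every step), the values g(0), g(1), …, g(24) are: 0, 1, 11, 21, 21, 0, 6, 1, 6, 16, 0, 11, 16, 16, 11, 0, 16, 6, 1, 6, 0, 21, 21, 11, 1.
The distinct values are {0, 1, 6, 11, 16, 21}; there are 6 of them.

6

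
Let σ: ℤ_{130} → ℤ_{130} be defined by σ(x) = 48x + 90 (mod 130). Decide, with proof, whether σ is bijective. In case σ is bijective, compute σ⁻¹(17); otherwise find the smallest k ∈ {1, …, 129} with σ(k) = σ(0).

65

Recall: σ is injective if σ(s) = σ(t) implies s = t.
We have gcd(48, 130) = 2 > 1. Taking s = 0 and t = 65: σ(0) = 90 and σ(65) = 48·65 + 90 = 3210 ≡ 90 (mod 130).
So σ(0) = σ(65) while 0 ≠ 65, so σ is not injective, hence not bijective.
Since σ is not bijective, we find the least positive k with σ(k) = σ(0): this means 48k ≡ 0 (mod 130), i.e. 130 ∣ 48k. Since gcd(48, 130) = 2, dividing through by 2 this holds exactly when 65 ∣ 24k, and as gcd(24, 65) = 1, exactly when 65 ∣ k.
The smallest positive such k is 65.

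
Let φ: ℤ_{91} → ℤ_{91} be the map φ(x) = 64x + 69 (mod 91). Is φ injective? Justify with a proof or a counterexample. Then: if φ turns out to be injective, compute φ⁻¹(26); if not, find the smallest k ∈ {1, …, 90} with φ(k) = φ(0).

Recall: injectivity means: for all s, t in the domain, φ(s) = φ(t) implies s = t.
Suppose φ(s) = φ(t) in ℤ_{91}. Then 64s + 69 ≡ 64t + 69 (mod 91), thus 64(s − t) ≡ 0 (mod 91).
Since gcd(64, 91) = 1, 64 is invertible modulo 91, thus s − t ≡ 0 (mod 91), i.e. s = t.
So φ is injective.
We now compute 64⁻¹ mod 91 explicitly. Euclid's algorithm: 91 = 1·64 + 27, 64 = 2·27 + 10, 27 = 2·10 + 7, 10 = 1·7 + 3, 7 = 2·3 + 1; back-substituting gives 1 = 64·64 − 45·91, so 64⁻¹ ≡ 64 (mod 91).
Since φ is injective, we find φ⁻¹(26): we need 64x ≡ 26 − 69 ≡ 48 (mod 91). Using 64⁻¹ = 64: x ≡ 64·48 = 3072 = 33·91 + 69, so x = 69.
Check: φ(69) = 64·69 + 69 = 4485 = 49·91 + 26 ≡ 26 (mod 91).

69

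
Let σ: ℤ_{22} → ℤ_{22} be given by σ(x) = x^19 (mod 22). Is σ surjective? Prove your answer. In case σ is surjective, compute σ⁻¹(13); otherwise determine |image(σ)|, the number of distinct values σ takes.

17

Computing x^19 mod 22 for each x (by repeated squaring, reducing mod 22 at every step), the values σ(0), σ(1), …, σ(21) are: 0, 1, 6, 15, 14, 9, 2, 19, 18, 5, 10, 11, 12, 17, 4, 3, 20, 13, 8, 7, 16, 21.
Every element of ℤ_{22} appears exactly once in this list, so σ is a bijection, and in particular surjective.
Since σ is surjective, we read off the preimage of 13 from the same table: σ(17) = 13, so σ⁻¹(13) = 17.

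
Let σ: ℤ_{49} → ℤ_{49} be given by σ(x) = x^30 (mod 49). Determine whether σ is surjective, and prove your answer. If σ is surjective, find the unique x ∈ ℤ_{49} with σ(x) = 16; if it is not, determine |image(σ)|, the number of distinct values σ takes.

σ(3): Repeated squaring mod 49: 3^1 ≡ 3, 3^2 ≡ 3² = 9, 3^4 ≡ 9² = 81 ≡ 32, 3^8 ≡ 32² = 1024 ≡ 44, 3^16 ≡ 44² = 1936 ≡ 25. Since 30 = 16 + 8 + 4 + 2, 3^30 ≡ 25·44·32·9: 25·44 = 1100 ≡ 22, then 22·32 = 704 ≡ 18, then 18·9 = 162 ≡ 15. So 3^30 ≡ 15 (mod 49).
σ(5): Repeated squaring mod 49: 5^1 ≡ 5, 5^2 ≡ 5² = 25, 5^4 ≡ 25² = 625 ≡ 37, 5^8 ≡ 37² = 1369 ≡ 46, 5^16 ≡ 46² = 2116 ≡ 9. Since 30 = 16 + 8 + 4 + 2, 5^30 ≡ 9·46·37·25: 9·46 = 414 ≡ 22, then 22·37 = 814 ≡ 30, then 30·25 = 750 ≡ 15. So 5^30 ≡ 15 (mod 49).
So σ(3) = σ(5) = 15 while 3 ≠ 5, so σ is not injective.
A non-injective map from the 49-element set ℤ_{49} to itself takes at most 48 distinct values, so it cannot be surjective. Therefore σ is not surjective.
Since σ is not surjective, we determine |image(σ)|. Computing x^30 mod 49 for each x (by repeated squaring, reducing mod 49 at every step), the values σ(0), σ(1), …, σ(48) are: 0, 1, 22, 15, 43, 15, 36, 0, 15, 29, 36, 22, 8, 22, 0, 29, 36, 8, 1, 1, 8, 0, 43, 43, 29, 29, 43, 43, 0, 8, 1, 1, 8, 36, 29, 0, 22, 8, 22, 36, 29, 15, 0, 36, 15, 43, 15, 22, 1.
The distinct values are {0, 1, 8, 15, 22, 29, 36, 43}; there are 8 of them.

8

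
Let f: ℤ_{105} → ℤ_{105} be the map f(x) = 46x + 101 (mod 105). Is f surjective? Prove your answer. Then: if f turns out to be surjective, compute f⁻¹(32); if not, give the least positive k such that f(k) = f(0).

51

Since gcd(46, 105) = 1, 46 is invertible modulo 105. Euclid's algorithm: 105 = 2·46 + 13, 46 = 3·13 + 7, 13 = 1·7 + 6, 7 = 1·6 + 1; back-substituting gives 1 = 16·46 − 7·105, so 46⁻¹ ≡ 16 (mod 105).
Then y ↦ 16(y − 101) is a two-sided inverse to f, so every y ∈ ℤ_{105} has a preimage.
Thus f is surjective.
Since f is surjective, we find f⁻¹(32): we need 46x ≡ 32 − 101 ≡ 36 (mod 105). Using 46⁻¹ = 16: x ≡ 16·36 = 576 = 5·105 + 51, so x = 51.
Check: f(51) = 46·51 + 101 = 2447 = 23·105 + 32 ≡ 32 (mod 105).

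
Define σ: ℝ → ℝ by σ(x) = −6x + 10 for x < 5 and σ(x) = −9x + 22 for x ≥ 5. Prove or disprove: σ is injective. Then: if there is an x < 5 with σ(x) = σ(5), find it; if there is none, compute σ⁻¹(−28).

Both pieces are strictly decreasing (slopes −6 and −9), so each is injective on its own interval.
The left piece maps (−∞, 5) onto (−20, ∞); the right piece maps [5, ∞) onto (−∞, −23].
These images are disjoint, so no value is attained by both pieces. Hence σ is injective.
Because the two images are disjoint, no x < 5 has σ(x) = σ(5), so we compute σ⁻¹(−28): −28 lies in (−∞, −23], so solve −9x + 22 = −28: x = (−28 − 22)/(−9) = 50/9.

50/9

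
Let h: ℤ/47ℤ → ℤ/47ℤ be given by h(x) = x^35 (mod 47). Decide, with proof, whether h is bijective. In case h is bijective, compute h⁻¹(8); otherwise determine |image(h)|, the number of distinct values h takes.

17

Since 47 is prime, the nonzero elements of ℤ/47ℤ form a cyclic group of order 46.
As gcd(35, 46) = 1, raising to the 35th power is a bijection on this group: if x_1^35 ≡ x_2^35 then (x_1x_2^{−1})^35 = 1, and the only element of order dividing gcd(35, 46) = 1 is 1, so x_1 = x_2.
With h(0) = 0 this makes h injective on all of ℤ/47ℤ, hence bijective (finite equal-size domain and codomain). In particular h is bijective.
Since h is bijective, we find the preimage of 8. The inverse of x ↦ x^35 on (ℤ/47ℤ)^× is x ↦ x^25, because 35·25 = 875 = 19·46 + 1 ≡ 1 (mod 46) and x^{46} = 1 for x ≠ 0 (Fermat). So h⁻¹(8) = 8^25 mod 47.
Repeated squaring mod 47: 8^1 ≡ 8, 8^2 ≡ 8² = 64 ≡ 17, 8^4 ≡ 17² = 289 ≡ 7, 8^8 ≡ 7² = 49 ≡ 2, 8^16 ≡ 2² = 4. Since 25 = 16 + 8 + 1, 8^25 ≡ 4·2·8: 4·2 = 8, then 8·8 = 64 ≡ 17. So 8^25 ≡ 17 (mod 47).
Hence h⁻¹(8) = 17.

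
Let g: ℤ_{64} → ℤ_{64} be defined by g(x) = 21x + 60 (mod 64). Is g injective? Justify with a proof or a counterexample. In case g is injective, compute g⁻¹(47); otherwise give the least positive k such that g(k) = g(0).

Suppose g(a) = g(b) in ℤ_{64}. Then 21a + 60 ≡ 21b + 60 (mod 64), thus 21(a − b) ≡ 0 (mod 64).
Since gcd(21, 64) = 1, 21 is invertible modulo 64, thus a − b ≡ 0 (mod 64), i.e. a = b.
Hence g is injective.
We now compute 21⁻¹ mod 64 explicitly. Euclid's algorithm: 64 = 3·21 + 1; back-substituting gives 1 = 61·21 − 20·64, so 21⁻¹ ≡ 61 (mod 64).
Since g is injective, we compute g⁻¹(47): solve 21x + 60 ≡ 47 (mod 64), i.e. 21x ≡ 51 (mod 64).
Multiplying by 21⁻¹ = 61 gives x ≡ 61·51 = 3111 = 48·64 + 39 ≡ 39 (mod 64).
Check: g(39) = 21·39 + 60 = 879 = 13·64 + 47 ≡ 47 (mod 64).

39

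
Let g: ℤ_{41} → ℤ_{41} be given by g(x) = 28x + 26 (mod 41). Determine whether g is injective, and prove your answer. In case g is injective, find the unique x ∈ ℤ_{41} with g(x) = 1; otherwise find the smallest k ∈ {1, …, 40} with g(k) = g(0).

Suppose g(u) = g(v) in ℤ_{41}. Then 28u + 26 ≡ 28v + 26 (mod 41), hence 28(u − v) ≡ 0 (mod 41).
Since gcd(28, 41) = 1, 28 is invertible modulo 41, therefore u − v ≡ 0 (mod 41), i.e. u = v.
Therefore g is injective.
We now compute 28⁻¹ mod 41 explicitly. Euclid's algorithm: 41 = 1·28 + 13, 28 = 2·13 + 2, 13 = 6·2 + 1; back-substituting gives 1 = 22·28 − 15·41, so 28⁻¹ ≡ 22 (mod 41).
Since g is injective, we compute g⁻¹(1): solve 28x + 26 ≡ 1 (mod 41), i.e. 28x ≡ 16 (mod 41).
Multiplying by 28⁻¹ = 22 gives x ≡ 22·16 = 352 = 8·41 + 24 ≡ 24 (mod 41).
Check: g(24) = 28·24 + 26 = 698 = 17·41 + 1 ≡ 1 (mod 41).

24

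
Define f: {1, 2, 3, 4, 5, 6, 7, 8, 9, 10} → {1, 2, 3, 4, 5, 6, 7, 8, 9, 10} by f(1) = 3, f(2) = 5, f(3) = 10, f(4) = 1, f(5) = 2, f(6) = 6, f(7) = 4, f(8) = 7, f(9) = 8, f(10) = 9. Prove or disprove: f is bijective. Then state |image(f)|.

10

The values 3, 5, 10, 1, 2, 6, 4, 7, 8, 9 are a permutation of {1, 2, 3, 4, 5, 6, 7, 8, 9, 10}: each element appears exactly once.
So f is injective and surjective, hence bijective.
The image of f is {1, 2, 3, 4, 5, 6, 7, 8, 9, 10}, which has 10 elements.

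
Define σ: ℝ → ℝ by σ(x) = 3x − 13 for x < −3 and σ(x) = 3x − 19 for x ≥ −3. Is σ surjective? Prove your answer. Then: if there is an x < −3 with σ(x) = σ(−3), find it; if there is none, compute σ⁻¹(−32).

-5

Both pieces are strictly increasing (slopes 3 and 3), so each is injective on its own interval.
The left piece maps (−∞, −3) onto (−∞, −22); the right piece maps [−3, ∞) onto [−28, ∞).
The union (−∞, −22) ∪ [−28, ∞) covers ℝ, so σ is surjective.
For the follow-up: the images overlap, so an x < −3 with σ(x) = σ(−3) exists. σ(−3) = −28; solving 3x − 13 = −28 for x < −3 gives x = (−28 + 13)/3 = −5.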